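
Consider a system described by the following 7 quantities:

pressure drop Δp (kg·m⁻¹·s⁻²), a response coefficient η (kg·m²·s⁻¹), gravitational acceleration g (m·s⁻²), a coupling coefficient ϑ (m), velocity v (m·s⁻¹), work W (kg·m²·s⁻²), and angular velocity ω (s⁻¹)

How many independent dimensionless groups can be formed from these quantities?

There are 7 variables and 3 base dimensions (M, L, T).
The dimension matrix has rank 3.
Independent dimensionless groups: 7 − 3 = 4.

4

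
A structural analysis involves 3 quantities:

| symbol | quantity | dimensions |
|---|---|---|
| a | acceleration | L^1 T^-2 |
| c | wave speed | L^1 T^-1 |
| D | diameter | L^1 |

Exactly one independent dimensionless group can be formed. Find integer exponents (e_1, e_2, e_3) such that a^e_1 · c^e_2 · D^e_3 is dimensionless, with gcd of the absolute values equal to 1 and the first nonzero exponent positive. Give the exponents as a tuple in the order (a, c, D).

L: e_1·(1) + e_2·(1) + e_3·(1) = 0
T: e_1·(-2) + e_2·(-1) + e_3·(0) = 0
Solving this homogeneous linear system for the smallest-integer solution (first nonzero entry positive) gives (1, -2, 1).

(1, -2, 1)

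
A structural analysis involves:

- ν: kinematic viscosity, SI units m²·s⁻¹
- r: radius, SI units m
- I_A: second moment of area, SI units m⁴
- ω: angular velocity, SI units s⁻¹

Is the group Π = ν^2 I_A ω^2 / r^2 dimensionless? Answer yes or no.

Sum the exponent of each base dimension across the product:
  L: 2·[ν]_L − 2·[r]_L + [I_A]_L + 2·[ω]_L = 2·(2) − 2·(1) + (4) + 2·(0) = 6
  T: 2·[ν]_T − 2·[r]_T + [I_A]_T + 2·[ω]_T = 2·(-1) − 2·(0) + (0) + 2·(-1) = -4
Net dimensions [L⁶ T⁻⁴] ≠ [1] — not dimensionless.

no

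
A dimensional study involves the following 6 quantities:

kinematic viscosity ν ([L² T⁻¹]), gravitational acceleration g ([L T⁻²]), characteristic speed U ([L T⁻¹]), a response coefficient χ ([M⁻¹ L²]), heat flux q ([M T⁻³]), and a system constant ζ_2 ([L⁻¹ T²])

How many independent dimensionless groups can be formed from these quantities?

There are 6 variables and 3 base dimensions (M, L, T).
The dimension matrix has rank 3.
Independent dimensionless groups: 6 − 3 = 3.

3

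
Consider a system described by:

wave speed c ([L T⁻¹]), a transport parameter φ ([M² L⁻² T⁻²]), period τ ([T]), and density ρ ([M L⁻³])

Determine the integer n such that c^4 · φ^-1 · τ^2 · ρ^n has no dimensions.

Balance the M exponent: (1)·n from ρ, plus 4·(0) − (2) + 2·(0) = -2 from the rest, must sum to zero.
n − 2 = 0, so n = 2.

2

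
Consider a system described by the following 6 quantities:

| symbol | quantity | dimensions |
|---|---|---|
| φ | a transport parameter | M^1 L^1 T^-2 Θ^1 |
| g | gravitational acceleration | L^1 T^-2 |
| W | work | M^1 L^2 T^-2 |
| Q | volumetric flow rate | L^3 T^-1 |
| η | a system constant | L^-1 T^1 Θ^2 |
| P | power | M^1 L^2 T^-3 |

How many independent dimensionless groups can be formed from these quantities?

There are 6 variables and 4 base dimensions (M, L, T, Θ).
The dimension matrix has rank 4.
Independent dimensionless groups: 6 − 4 = 2.

2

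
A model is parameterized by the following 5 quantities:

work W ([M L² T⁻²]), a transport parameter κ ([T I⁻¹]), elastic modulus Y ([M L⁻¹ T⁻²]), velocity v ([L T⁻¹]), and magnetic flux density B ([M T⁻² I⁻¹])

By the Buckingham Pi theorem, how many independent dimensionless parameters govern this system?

There are 5 variables and 4 base dimensions (M, L, T, I).
The dimension matrix has rank 4.
Independent dimensionless groups: 5 − 4 = 1.

1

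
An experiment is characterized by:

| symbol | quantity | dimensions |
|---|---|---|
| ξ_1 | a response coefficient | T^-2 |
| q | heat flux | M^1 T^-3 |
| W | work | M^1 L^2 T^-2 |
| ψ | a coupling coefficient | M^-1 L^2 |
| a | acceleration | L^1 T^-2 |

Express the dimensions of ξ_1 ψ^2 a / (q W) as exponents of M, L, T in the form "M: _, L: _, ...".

Collect each base-dimension exponent across the product:
  M: (0) − (1) − (1) + 2·(-1) + (0) = -4
  L: (0) − (0) − (2) + 2·(2) + (1) = 3
  T: (-2) − (-3) − (-2) + 2·(0) + (-2) = 1
So the dimensions are [M⁻⁴ L³ T].

M: -4, L: 3, T: 1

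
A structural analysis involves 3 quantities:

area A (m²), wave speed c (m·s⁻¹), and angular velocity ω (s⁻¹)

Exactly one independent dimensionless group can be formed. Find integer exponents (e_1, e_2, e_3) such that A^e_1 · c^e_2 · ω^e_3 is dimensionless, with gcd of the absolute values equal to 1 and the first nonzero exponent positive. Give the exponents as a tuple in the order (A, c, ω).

(1, -2, 2)

L: e_1·(2) + e_2·(1) + e_3·(0) = 0
T: e_1·(0) + e_2·(-1) + e_3·(-1) = 0
Solving this homogeneous linear system for the smallest-integer solution (first nonzero entry positive) gives (1, -2, 2).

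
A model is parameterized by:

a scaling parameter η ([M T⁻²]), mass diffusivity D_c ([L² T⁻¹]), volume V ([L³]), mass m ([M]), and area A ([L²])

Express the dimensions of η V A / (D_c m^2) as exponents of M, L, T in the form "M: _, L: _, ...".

Collect each base-dimension exponent across the product:
  M: (1) − (0) + (0) − 2·(1) + (0) = -1
  L: (0) − (2) + (3) − 2·(0) + (2) = 3
  T: (-2) − (-1) + (0) − 2·(0) + (0) = -1
So the dimensions are [M⁻¹ L³ T⁻¹].

M: -1, L: 3, T: -1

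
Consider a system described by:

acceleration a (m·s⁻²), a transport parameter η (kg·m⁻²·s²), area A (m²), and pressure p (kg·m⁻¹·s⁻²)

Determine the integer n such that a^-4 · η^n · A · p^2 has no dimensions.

Balance the M exponent: (1)·n from η, plus −4·(0) + (0) + 2·(1) = 2 from the rest, must sum to zero.
n + 2 = 0, so n = -2.

-2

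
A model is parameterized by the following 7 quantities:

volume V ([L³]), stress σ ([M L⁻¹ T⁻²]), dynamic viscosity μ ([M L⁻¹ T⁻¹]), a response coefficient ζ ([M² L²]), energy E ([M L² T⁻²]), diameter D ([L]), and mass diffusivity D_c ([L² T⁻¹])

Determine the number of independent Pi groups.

4

There are 7 variables and 3 base dimensions (M, L, T).
The dimension matrix has rank 3.
Independent dimensionless groups: 7 − 3 = 4.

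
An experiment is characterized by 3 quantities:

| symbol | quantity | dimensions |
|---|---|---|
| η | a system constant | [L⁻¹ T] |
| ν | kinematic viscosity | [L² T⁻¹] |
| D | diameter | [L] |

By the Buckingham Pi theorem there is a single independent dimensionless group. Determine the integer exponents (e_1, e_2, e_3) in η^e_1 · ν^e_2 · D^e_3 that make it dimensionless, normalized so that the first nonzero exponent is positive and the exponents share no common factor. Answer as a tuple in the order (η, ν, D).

L: e_1·(-1) + e_2·(2) + e_3·(1) = 0
T: e_1·(1) + e_2·(-1) + e_3·(0) = 0
Solving this homogeneous linear system for the smallest-integer solution (first nonzero entry positive) gives (1, 1, -1).

(1, 1, -1)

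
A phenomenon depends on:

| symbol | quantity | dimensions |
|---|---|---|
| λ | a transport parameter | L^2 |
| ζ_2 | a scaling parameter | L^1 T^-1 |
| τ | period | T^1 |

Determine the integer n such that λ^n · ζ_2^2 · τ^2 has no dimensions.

Balance the L exponent: (2)·n from λ, plus 2·(1) + 2·(0) = 2 from the rest, must sum to zero.
2n + 2 = 0, so n = -1.

-1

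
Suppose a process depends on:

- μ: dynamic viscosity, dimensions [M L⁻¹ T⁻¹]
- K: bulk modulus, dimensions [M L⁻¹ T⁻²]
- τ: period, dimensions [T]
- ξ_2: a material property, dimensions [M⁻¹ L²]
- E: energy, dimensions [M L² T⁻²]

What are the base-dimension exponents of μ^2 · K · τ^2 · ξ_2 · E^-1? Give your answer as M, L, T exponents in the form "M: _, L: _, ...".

M: 1, L: -3, T: 0

Collect each base-dimension exponent across the product:
  M: 2·(1) + (1) + 2·(0) + (-1) − (1) = 1
  L: 2·(-1) + (-1) + 2·(0) + (2) − (2) = -3
  T: 2·(-1) + (-2) + 2·(1) + (0) − (-2) = 0
So the dimensions are [M L⁻³].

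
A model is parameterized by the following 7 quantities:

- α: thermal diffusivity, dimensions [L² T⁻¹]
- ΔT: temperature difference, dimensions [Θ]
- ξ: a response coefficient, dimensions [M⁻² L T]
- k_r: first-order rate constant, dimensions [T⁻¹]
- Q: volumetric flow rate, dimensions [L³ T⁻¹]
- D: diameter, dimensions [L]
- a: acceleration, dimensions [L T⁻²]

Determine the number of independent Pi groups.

There are 7 variables and 4 base dimensions (M, L, T, Θ).
The dimension matrix has rank 4.
Independent dimensionless groups: 7 − 4 = 3.

3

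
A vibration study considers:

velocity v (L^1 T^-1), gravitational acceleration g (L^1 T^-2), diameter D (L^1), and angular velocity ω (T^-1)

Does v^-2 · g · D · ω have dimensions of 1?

Sum the exponent of each base dimension across the product:
  L: −2·[v]_L + [g]_L + [D]_L + [ω]_L = −2·(1) + (1) + (1) + (0) = 0
  T: −2·[v]_T + [g]_T + [D]_T + [ω]_T = −2·(-1) + (-2) + (0) + (-1) = -1
Net dimensions [T⁻¹] ≠ [1] — not dimensionless.

no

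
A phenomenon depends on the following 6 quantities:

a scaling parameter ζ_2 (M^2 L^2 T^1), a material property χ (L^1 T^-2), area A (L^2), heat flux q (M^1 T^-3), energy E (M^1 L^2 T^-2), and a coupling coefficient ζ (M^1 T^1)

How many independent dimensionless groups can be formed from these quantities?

There are 6 variables and 3 base dimensions (M, L, T).
The dimension matrix has rank 3.
Independent dimensionless groups: 6 − 3 = 3.

3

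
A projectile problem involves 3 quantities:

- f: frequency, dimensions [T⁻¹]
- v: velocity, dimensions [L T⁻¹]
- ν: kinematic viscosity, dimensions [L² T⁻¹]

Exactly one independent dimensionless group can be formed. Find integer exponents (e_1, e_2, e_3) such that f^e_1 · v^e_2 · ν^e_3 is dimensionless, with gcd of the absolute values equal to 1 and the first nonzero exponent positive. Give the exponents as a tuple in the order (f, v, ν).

L: e_1·(0) + e_2·(1) + e_3·(2) = 0
T: e_1·(-1) + e_2·(-1) + e_3·(-1) = 0
Solving this homogeneous linear system for the smallest-integer solution (first nonzero entry positive) gives (1, -2, 1).

(1, -2, 1)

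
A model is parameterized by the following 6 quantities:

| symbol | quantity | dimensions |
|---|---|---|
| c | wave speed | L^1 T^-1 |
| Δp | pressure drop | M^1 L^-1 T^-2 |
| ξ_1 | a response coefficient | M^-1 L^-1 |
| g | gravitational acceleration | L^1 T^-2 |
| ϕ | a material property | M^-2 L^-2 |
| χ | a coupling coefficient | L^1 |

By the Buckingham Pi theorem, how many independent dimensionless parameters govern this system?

There are 6 variables and 3 base dimensions (M, L, T).
The dimension matrix has rank 3.
Independent dimensionless groups: 6 − 3 = 3.

3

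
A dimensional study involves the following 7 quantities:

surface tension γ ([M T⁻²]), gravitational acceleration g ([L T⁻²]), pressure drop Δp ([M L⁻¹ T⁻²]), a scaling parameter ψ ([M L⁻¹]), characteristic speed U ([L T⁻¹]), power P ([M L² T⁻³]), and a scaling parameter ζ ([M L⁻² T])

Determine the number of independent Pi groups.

There are 7 variables and 3 base dimensions (M, L, T).
The dimension matrix has rank 3.
Independent dimensionless groups: 7 − 3 = 4.

4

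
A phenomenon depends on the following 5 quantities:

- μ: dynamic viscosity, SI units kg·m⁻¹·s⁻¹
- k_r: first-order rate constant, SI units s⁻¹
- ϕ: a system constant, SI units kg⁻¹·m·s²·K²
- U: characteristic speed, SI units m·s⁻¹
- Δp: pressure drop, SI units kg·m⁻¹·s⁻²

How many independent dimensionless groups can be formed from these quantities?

1

There are 5 variables and 4 base dimensions (M, L, T, Θ).
The dimension matrix has rank 4.
Independent dimensionless groups: 5 − 4 = 1.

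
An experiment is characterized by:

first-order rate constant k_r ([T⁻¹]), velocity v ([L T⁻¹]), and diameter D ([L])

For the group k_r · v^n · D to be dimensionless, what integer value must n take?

-1

Balance the L exponent: (1)·n from v, plus (0) + (1) = 1 from the rest, must sum to zero.
n + 1 = 0, so n = -1.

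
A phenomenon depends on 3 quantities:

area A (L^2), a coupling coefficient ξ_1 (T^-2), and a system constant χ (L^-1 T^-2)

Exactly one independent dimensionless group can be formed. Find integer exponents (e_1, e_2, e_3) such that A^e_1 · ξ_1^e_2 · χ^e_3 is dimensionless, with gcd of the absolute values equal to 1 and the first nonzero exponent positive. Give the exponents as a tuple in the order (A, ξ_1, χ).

L: e_1·(2) + e_2·(0) + e_3·(-1) = 0
T: e_1·(0) + e_2·(-2) + e_3·(-2) = 0
Solving this homogeneous linear system for the smallest-integer solution (first nonzero entry positive) gives (1, -2, 2).

(1, -2, 2)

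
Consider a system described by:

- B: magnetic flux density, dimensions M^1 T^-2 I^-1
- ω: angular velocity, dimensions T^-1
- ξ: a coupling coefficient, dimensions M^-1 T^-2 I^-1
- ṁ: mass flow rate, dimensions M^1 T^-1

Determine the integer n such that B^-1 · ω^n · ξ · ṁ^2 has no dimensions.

-2

Balance the T exponent: (-1)·n from ω, plus −(-2) + (-2) + 2·(-1) = -2 from the rest, must sum to zero.
−n − 2 = 0, so n = -2.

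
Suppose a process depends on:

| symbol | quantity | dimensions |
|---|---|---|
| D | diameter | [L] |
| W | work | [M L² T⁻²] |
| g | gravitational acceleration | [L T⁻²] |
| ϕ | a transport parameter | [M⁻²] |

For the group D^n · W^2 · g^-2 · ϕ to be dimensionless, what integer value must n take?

Balance the L exponent: (1)·n from D, plus 2·(2) − 2·(1) + (0) = 2 from the rest, must sum to zero.
n + 2 = 0, so n = -2.

-2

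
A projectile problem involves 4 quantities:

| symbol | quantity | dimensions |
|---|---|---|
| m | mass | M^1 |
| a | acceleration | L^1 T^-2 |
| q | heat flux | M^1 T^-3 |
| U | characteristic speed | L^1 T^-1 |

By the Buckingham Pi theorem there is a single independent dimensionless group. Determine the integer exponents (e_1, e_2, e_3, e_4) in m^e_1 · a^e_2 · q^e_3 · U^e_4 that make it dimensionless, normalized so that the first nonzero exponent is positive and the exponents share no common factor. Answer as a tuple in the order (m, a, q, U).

M: e_1·(1) + e_2·(0) + e_3·(1) + e_4·(0) = 0
L: e_1·(0) + e_2·(1) + e_3·(0) + e_4·(1) = 0
T: e_1·(0) + e_2·(-2) + e_3·(-3) + e_4·(-1) = 0
Solving this homogeneous linear system for the smallest-integer solution (first nonzero entry positive) gives (1, 3, -1, -3).

(1, 3, -1, -3)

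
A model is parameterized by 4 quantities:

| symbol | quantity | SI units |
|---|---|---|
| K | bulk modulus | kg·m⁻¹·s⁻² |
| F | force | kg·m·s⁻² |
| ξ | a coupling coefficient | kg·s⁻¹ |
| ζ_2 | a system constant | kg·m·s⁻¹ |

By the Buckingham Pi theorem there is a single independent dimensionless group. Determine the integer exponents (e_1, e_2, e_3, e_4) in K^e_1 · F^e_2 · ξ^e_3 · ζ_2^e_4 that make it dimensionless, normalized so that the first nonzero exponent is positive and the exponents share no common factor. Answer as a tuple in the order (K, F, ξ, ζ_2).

(1, -1, -2, 2)

M: e_1·(1) + e_2·(1) + e_3·(1) + e_4·(1) = 0
L: e_1·(-1) + e_2·(1) + e_3·(0) + e_4·(1) = 0
T: e_1·(-2) + e_2·(-2) + e_3·(-1) + e_4·(-1) = 0
Solving this homogeneous linear system for the smallest-integer solution (first nonzero entry positive) gives (1, -1, -2, 2).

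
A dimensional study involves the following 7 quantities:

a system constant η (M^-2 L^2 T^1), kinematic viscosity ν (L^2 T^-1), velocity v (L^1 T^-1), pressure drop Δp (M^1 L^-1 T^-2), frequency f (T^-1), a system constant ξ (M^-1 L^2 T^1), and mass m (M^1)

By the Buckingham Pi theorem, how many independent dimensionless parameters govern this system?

There are 7 variables and 3 base dimensions (M, L, T).
The dimension matrix has rank 3.
Independent dimensionless groups: 7 − 3 = 4.

4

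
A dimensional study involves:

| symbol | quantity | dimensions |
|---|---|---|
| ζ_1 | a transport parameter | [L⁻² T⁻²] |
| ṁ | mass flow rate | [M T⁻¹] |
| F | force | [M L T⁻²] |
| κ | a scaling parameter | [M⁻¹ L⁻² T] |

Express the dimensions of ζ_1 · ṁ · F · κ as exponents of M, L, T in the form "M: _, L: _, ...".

Collect each base-dimension exponent across the product:
  M: (0) + (1) + (1) + (-1) = 1
  L: (-2) + (0) + (1) + (-2) = -3
  T: (-2) + (-1) + (-2) + (1) = -4
So the dimensions are [M L⁻³ T⁻⁴].

M: 1, L: -3, T: -4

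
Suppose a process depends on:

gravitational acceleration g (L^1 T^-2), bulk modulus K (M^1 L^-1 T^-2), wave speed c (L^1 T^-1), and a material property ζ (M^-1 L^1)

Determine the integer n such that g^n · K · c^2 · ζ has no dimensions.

-2

Balance the L exponent: (1)·n from g, plus (-1) + 2·(1) + (1) = 2 from the rest, must sum to zero.
n + 2 = 0, so n = -2.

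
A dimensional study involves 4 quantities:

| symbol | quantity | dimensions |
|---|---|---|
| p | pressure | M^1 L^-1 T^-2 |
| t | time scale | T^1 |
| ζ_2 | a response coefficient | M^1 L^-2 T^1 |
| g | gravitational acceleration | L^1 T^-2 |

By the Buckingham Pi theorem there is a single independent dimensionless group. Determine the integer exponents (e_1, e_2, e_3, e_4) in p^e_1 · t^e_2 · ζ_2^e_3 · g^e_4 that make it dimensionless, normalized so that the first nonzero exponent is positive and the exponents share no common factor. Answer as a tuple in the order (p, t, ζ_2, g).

M: e_1·(1) + e_2·(0) + e_3·(1) + e_4·(0) = 0
L: e_1·(-1) + e_2·(0) + e_3·(-2) + e_4·(1) = 0
T: e_1·(-2) + e_2·(1) + e_3·(1) + e_4·(-2) = 0
Solving this homogeneous linear system for the smallest-integer solution (first nonzero entry positive) gives (1, 1, -1, -1).

(1, 1, -1, -1)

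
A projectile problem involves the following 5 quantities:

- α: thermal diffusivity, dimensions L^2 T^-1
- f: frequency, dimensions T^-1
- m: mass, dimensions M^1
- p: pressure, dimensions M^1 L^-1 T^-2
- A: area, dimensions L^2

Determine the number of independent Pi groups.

There are 5 variables and 3 base dimensions (M, L, T).
The dimension matrix has rank 3.
Independent dimensionless groups: 5 − 3 = 2.

2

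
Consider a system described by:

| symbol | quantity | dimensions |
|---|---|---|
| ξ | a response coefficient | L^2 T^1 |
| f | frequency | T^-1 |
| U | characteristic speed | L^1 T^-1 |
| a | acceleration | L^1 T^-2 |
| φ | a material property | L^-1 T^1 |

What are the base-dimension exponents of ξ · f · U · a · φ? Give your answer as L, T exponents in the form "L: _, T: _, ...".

Collect each base-dimension exponent across the product:
  L: (2) + (0) + (1) + (1) + (-1) = 3
  T: (1) + (-1) + (-1) + (-2) + (1) = -2
So the dimensions are [L³ T⁻²].

L: 3, T: -2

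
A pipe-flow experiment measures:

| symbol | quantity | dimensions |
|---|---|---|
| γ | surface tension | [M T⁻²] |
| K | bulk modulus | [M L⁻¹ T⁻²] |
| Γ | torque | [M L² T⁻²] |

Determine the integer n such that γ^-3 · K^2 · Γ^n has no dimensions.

1

Balance the M exponent: (1)·n from Γ, plus −3·(1) + 2·(1) = -1 from the rest, must sum to zero.
n − 1 = 0, so n = 1.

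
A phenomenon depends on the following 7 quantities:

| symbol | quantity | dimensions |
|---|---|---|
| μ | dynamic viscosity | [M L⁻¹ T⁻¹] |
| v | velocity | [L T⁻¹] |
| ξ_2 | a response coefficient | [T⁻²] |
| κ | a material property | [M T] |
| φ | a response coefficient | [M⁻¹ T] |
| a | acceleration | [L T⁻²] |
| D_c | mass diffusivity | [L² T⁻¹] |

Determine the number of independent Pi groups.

4

There are 7 variables and 3 base dimensions (M, L, T).
The dimension matrix has rank 3.
Independent dimensionless groups: 7 − 3 = 4.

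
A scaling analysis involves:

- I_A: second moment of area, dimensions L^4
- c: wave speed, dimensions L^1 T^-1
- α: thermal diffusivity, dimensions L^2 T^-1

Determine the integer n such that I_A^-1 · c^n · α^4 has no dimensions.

Balance the L exponent: (1)·n from c, plus −(4) + 4·(2) = 4 from the rest, must sum to zero.
n + 4 = 0, so n = -4.

-4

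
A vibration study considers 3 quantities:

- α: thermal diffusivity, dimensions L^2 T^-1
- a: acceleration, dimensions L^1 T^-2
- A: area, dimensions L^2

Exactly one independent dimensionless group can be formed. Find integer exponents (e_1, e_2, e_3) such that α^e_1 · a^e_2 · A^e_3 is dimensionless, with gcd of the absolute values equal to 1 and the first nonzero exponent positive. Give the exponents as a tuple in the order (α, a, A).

(4, -2, -3)

L: e_1·(2) + e_2·(1) + e_3·(2) = 0
T: e_1·(-1) + e_2·(-2) + e_3·(0) = 0
Solving this homogeneous linear system for the smallest-integer solution (first nonzero entry positive) gives (4, -2, -3).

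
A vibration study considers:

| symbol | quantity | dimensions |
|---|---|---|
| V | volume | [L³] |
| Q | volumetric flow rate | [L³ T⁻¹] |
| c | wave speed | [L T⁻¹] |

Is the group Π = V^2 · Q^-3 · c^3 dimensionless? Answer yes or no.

yes

Sum the exponent of each base dimension across the product:
  L: 2·[V]_L − 3·[Q]_L + 3·[c]_L = 2·(3) − 3·(3) + 3·(1) = 0
  T: 2·[V]_T − 3·[Q]_T + 3·[c]_T = 2·(0) − 3·(-1) + 3·(-1) = 0
All base exponents vanish — dimensionless.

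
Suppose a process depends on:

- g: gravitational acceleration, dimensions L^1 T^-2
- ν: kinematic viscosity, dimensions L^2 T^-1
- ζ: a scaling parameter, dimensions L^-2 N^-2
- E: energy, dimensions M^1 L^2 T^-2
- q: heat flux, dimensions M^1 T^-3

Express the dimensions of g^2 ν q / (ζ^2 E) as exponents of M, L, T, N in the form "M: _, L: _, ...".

M: 0, L: 6, T: -6, N: 4

Collect each base-dimension exponent across the product:
  M: 2·(0) + (0) − 2·(0) − (1) + (1) = 0
  L: 2·(1) + (2) − 2·(-2) − (2) + (0) = 6
  T: 2·(-2) + (-1) − 2·(0) − (-2) + (-3) = -6
  N: 2·(0) + (0) − 2·(-2) − (0) + (0) = 4
So the dimensions are [L⁶ T⁻⁶ N⁴].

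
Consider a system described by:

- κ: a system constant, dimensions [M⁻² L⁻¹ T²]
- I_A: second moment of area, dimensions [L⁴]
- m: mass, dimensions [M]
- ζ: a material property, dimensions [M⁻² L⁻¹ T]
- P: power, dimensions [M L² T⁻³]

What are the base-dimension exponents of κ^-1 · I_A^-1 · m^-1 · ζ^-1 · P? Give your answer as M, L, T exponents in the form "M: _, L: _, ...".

Collect each base-dimension exponent across the product:
  M: −(-2) − (0) − (1) − (-2) + (1) = 4
  L: −(-1) − (4) − (0) − (-1) + (2) = 0
  T: −(2) − (0) − (0) − (1) + (-3) = -6
So the dimensions are [M⁴ T⁻⁶].

M: 4, L: 0, T: -6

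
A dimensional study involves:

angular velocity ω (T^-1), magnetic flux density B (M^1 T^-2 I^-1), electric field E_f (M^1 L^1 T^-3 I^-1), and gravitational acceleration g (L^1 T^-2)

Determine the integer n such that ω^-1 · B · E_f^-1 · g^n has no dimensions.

Balance the L exponent: (1)·n from g, plus −(0) + (0) − (1) = -1 from the rest, must sum to zero.
n − 1 = 0, so n = 1.

1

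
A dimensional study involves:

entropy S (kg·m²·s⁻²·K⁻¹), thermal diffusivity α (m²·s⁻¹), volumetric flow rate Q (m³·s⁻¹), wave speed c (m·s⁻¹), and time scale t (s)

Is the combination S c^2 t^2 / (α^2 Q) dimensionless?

Sum the exponent of each base dimension across the product:
  M: [S]_M − 2·[α]_M − [Q]_M + 2·[c]_M + 2·[t]_M = (1) − 2·(0) − (0) + 2·(0) + 2·(0) = 1
  L: [S]_L − 2·[α]_L − [Q]_L + 2·[c]_L + 2·[t]_L = (2) − 2·(2) − (3) + 2·(1) + 2·(0) = -3
  T: [S]_T − 2·[α]_T − [Q]_T + 2·[c]_T + 2·[t]_T = (-2) − 2·(-1) − (-1) + 2·(-1) + 2·(1) = 1
  Θ: [S]_Θ − 2·[α]_Θ − [Q]_Θ + 2·[c]_Θ + 2·[t]_Θ = (-1) − 2·(0) − (0) + 2·(0) + 2·(0) = -1
Net dimensions [M L⁻³ T Θ⁻¹] ≠ [1] — not dimensionless.

no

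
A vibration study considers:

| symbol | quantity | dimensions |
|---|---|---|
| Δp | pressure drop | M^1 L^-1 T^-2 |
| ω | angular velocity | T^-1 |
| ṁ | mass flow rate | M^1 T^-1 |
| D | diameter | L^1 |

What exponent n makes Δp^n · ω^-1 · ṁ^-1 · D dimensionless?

1

Balance the M exponent: (1)·n from Δp, plus −(0) − (1) + (0) = -1 from the rest, must sum to zero.
n − 1 = 0, so n = 1.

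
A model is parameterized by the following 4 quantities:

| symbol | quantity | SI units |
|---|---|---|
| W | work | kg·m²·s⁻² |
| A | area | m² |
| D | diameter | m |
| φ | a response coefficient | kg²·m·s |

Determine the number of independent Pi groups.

There are 4 variables and 3 base dimensions (M, L, T).
The dimension matrix has rank 3.
Independent dimensionless groups: 4 − 3 = 1.

1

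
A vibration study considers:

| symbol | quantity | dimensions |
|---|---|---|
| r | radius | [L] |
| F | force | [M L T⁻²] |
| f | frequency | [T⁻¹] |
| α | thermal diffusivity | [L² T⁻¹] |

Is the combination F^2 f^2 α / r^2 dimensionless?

no

Sum the exponent of each base dimension across the product:
  M: −2·[r]_M + 2·[F]_M + 2·[f]_M + [α]_M = −2·(0) + 2·(1) + 2·(0) + (0) = 2
  L: −2·[r]_L + 2·[F]_L + 2·[f]_L + [α]_L = −2·(1) + 2·(1) + 2·(0) + (2) = 2
  T: −2·[r]_T + 2·[F]_T + 2·[f]_T + [α]_T = −2·(0) + 2·(-2) + 2·(-1) + (-1) = -7
Net dimensions [M² L² T⁻⁷] ≠ [1] — not dimensionless.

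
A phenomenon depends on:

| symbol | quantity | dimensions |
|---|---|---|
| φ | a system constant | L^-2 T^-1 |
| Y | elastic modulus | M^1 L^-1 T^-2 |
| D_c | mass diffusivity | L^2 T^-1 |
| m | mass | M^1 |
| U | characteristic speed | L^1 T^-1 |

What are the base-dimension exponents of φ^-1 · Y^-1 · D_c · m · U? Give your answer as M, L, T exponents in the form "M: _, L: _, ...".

Collect each base-dimension exponent across the product:
  M: −(0) − (1) + (0) + (1) + (0) = 0
  L: −(-2) − (-1) + (2) + (0) + (1) = 6
  T: −(-1) − (-2) + (-1) + (0) + (-1) = 1
So the dimensions are [L⁶ T].

M: 0, L: 6, T: 1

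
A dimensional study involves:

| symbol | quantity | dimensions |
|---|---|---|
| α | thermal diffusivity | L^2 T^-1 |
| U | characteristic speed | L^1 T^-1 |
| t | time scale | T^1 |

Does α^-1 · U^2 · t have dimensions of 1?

yes

Sum the exponent of each base dimension across the product:
  M: −[α]_M + 2·[U]_M + [t]_M = −(0) + 2·(0) + (0) = 0
  L: −[α]_L + 2·[U]_L + [t]_L = −(2) + 2·(1) + (0) = 0
  T: −[α]_T + 2·[U]_T + [t]_T = −(-1) + 2·(-1) + (1) = 0
All base exponents vanish — dimensionless.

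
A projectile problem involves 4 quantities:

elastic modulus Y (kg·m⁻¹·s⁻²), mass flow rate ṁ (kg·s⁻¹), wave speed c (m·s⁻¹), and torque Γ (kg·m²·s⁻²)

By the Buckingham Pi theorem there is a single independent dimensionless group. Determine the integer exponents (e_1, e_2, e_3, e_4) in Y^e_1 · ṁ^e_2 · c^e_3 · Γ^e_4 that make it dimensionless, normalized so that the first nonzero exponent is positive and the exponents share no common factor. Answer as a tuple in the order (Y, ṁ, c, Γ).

M: e_1·(1) + e_2·(1) + e_3·(0) + e_4·(1) = 0
L: e_1·(-1) + e_2·(0) + e_3·(1) + e_4·(2) = 0
T: e_1·(-2) + e_2·(-1) + e_3·(-1) + e_4·(-2) = 0
Solving this homogeneous linear system for the smallest-integer solution (first nonzero entry positive) gives (1, -3, -3, 2).

(1, -3, -3, 2)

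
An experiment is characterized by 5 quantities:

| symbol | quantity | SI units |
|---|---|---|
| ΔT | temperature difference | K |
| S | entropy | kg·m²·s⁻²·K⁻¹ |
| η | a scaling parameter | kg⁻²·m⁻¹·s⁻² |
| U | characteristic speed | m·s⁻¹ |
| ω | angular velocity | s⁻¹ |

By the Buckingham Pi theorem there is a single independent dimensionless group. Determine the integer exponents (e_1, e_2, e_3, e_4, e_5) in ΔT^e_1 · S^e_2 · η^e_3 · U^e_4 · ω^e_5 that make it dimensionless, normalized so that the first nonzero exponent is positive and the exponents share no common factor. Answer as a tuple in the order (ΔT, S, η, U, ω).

(2, 2, 1, -3, -3)

M: e_1·(0) + e_2·(1) + e_3·(-2) + e_4·(0) + e_5·(0) = 0
L: e_1·(0) + e_2·(2) + e_3·(-1) + e_4·(1) + e_5·(0) = 0
T: e_1·(0) + e_2·(-2) + e_3·(-2) + e_4·(-1) + e_5·(-1) = 0
Θ: e_1·(1) + e_2·(-1) + e_3·(0) + e_4·(0) + e_5·(0) = 0
Solving this homogeneous linear system for the smallest-integer solution (first nonzero entry positive) gives (2, 2, 1, -3, -3).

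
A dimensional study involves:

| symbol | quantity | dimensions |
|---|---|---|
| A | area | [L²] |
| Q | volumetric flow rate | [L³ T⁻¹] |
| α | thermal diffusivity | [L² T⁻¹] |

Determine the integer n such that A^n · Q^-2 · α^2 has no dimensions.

1

Balance the L exponent: (2)·n from A, plus −2·(3) + 2·(2) = -2 from the rest, must sum to zero.
2n − 2 = 0, so n = 1.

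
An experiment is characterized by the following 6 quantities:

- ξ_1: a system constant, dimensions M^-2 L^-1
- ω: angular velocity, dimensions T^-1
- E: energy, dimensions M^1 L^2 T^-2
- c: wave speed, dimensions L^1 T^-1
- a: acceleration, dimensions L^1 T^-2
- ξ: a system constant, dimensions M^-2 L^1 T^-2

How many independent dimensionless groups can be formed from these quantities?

There are 6 variables and 3 base dimensions (M, L, T).
The dimension matrix has rank 3.
Independent dimensionless groups: 6 − 3 = 3.

3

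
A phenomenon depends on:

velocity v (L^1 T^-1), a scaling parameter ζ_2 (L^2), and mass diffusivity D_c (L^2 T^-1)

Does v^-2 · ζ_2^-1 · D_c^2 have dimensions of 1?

Sum the exponent of each base dimension across the product:
  L: −2·[v]_L − [ζ_2]_L + 2·[D_c]_L = −2·(1) − (2) + 2·(2) = 0
  T: −2·[v]_T − [ζ_2]_T + 2·[D_c]_T = −2·(-1) − (0) + 2·(-1) = 0
All base exponents vanish — dimensionless.

yes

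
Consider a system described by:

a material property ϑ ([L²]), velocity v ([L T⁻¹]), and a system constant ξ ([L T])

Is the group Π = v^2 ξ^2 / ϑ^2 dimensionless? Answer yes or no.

Sum the exponent of each base dimension across the product:
  L: −2·[ϑ]_L + 2·[v]_L + 2·[ξ]_L = −2·(2) + 2·(1) + 2·(1) = 0
  T: −2·[ϑ]_T + 2·[v]_T + 2·[ξ]_T = −2·(0) + 2·(-1) + 2·(1) = 0
All base exponents vanish — dimensionless.

yes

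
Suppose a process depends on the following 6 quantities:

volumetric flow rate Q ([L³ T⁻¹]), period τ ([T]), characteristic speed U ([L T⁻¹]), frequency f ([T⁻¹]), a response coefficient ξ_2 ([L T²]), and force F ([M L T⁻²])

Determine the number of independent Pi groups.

3

There are 6 variables and 3 base dimensions (M, L, T).
The dimension matrix has rank 3.
Independent dimensionless groups: 6 − 3 = 3.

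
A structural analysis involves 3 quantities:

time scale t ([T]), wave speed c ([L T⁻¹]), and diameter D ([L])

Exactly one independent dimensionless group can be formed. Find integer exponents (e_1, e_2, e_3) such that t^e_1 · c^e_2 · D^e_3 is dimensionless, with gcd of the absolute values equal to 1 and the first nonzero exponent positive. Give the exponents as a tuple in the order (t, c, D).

L: e_1·(0) + e_2·(1) + e_3·(1) = 0
T: e_1·(1) + e_2·(-1) + e_3·(0) = 0
Solving this homogeneous linear system for the smallest-integer solution (first nonzero entry positive) gives (1, 1, -1).

(1, 1, -1)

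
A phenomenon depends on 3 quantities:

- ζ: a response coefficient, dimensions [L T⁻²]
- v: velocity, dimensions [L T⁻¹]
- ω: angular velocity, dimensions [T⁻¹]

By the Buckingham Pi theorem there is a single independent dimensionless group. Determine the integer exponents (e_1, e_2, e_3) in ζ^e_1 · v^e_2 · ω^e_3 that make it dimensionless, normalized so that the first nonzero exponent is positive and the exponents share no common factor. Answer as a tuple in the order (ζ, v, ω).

(1, -1, -1)

L: e_1·(1) + e_2·(1) + e_3·(0) = 0
T: e_1·(-2) + e_2·(-1) + e_3·(-1) = 0
Solving this homogeneous linear system for the smallest-integer solution (first nonzero entry positive) gives (1, -1, -1).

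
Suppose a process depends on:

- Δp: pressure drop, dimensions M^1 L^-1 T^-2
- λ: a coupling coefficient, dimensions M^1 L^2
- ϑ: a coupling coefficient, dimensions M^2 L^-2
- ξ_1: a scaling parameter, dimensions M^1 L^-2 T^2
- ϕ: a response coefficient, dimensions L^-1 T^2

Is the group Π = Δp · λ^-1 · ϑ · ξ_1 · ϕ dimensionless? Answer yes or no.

no

Sum the exponent of each base dimension across the product:
  M: [Δp]_M − [λ]_M + [ϑ]_M + [ξ_1]_M + [ϕ]_M = (1) − (1) + (2) + (1) + (0) = 3
  L: [Δp]_L − [λ]_L + [ϑ]_L + [ξ_1]_L + [ϕ]_L = (-1) − (2) + (-2) + (-2) + (-1) = -8
  T: [Δp]_T − [λ]_T + [ϑ]_T + [ξ_1]_T + [ϕ]_T = (-2) − (0) + (0) + (2) + (2) = 2
Net dimensions [M³ L⁻⁸ T²] ≠ [1] — not dimensionless.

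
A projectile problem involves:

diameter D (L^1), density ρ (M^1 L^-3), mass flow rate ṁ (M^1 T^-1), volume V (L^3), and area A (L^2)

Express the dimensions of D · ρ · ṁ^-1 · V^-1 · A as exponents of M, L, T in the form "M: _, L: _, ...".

M: 0, L: -3, T: 1

Collect each base-dimension exponent across the product:
  M: (0) + (1) − (1) − (0) + (0) = 0
  L: (1) + (-3) − (0) − (3) + (2) = -3
  T: (0) + (0) − (-1) − (0) + (0) = 1
So the dimensions are [L⁻³ T].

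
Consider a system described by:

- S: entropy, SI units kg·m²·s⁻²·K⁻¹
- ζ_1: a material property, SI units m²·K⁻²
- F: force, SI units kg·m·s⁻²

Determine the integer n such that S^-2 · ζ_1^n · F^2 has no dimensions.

Balance the L exponent: (2)·n from ζ_1, plus −2·(2) + 2·(1) = -2 from the rest, must sum to zero.
2n − 2 = 0, so n = 1.

1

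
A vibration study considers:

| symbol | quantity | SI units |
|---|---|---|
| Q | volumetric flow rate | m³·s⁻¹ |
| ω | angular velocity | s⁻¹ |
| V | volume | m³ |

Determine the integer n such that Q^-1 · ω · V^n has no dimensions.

Balance the L exponent: (3)·n from V, plus −(3) + (0) = -3 from the rest, must sum to zero.
3n − 3 = 0, so n = 1.

1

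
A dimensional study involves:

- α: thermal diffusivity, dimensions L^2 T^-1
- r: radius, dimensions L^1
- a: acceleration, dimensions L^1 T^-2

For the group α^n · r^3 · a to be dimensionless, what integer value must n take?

Balance the L exponent: (2)·n from α, plus 3·(1) + (1) = 4 from the rest, must sum to zero.
2n + 4 = 0, so n = -2.

-2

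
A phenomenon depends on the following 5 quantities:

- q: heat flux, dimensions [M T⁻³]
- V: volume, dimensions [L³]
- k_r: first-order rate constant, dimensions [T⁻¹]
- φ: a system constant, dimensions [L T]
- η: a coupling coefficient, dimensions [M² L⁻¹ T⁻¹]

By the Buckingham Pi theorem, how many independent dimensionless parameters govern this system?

There are 5 variables and 3 base dimensions (M, L, T).
The dimension matrix has rank 3.
Independent dimensionless groups: 5 − 3 = 2.

2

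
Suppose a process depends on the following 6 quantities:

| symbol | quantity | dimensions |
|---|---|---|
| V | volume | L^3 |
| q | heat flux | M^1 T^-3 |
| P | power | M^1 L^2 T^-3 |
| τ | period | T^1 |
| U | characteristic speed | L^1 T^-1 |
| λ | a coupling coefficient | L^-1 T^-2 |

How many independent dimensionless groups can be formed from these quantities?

3

There are 6 variables and 3 base dimensions (M, L, T).
The dimension matrix has rank 3.
Independent dimensionless groups: 6 − 3 = 3.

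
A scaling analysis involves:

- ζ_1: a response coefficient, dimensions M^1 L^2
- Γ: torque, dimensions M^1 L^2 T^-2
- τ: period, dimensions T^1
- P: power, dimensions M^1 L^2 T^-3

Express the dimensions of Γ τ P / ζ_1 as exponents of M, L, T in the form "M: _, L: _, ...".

Collect each base-dimension exponent across the product:
  M: −(1) + (1) + (0) + (1) = 1
  L: −(2) + (2) + (0) + (2) = 2
  T: −(0) + (-2) + (1) + (-3) = -4
So the dimensions are [M L² T⁻⁴].

M: 1, L: 2, T: -4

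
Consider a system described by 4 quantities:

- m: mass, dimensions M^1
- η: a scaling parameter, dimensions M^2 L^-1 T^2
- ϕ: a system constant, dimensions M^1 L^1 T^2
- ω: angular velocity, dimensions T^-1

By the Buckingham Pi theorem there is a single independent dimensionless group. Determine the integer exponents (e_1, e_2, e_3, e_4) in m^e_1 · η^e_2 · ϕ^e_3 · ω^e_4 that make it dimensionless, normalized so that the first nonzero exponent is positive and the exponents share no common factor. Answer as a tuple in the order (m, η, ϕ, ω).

M: e_1·(1) + e_2·(2) + e_3·(1) + e_4·(0) = 0
L: e_1·(0) + e_2·(-1) + e_3·(1) + e_4·(0) = 0
T: e_1·(0) + e_2·(2) + e_3·(2) + e_4·(-1) = 0
Solving this homogeneous linear system for the smallest-integer solution (first nonzero entry positive) gives (3, -1, -1, -4).

(3, -1, -1, -4)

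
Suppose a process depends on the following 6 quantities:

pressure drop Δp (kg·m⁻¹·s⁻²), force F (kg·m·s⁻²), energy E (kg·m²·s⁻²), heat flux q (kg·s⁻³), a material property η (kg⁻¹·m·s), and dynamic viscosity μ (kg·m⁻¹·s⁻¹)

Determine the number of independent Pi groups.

There are 6 variables and 3 base dimensions (M, L, T).
The dimension matrix has rank 3.
Independent dimensionless groups: 6 − 3 = 3.

3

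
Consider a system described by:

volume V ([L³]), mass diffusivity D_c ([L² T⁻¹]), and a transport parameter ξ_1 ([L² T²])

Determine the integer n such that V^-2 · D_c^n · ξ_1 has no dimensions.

2

Balance the L exponent: (2)·n from D_c, plus −2·(3) + (2) = -4 from the rest, must sum to zero.
2n − 4 = 0, so n = 2.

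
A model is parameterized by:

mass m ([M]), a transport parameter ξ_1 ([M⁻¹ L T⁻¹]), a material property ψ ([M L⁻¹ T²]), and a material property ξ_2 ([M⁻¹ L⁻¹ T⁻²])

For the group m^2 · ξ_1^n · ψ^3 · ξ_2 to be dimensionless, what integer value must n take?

4

Balance the M exponent: (-1)·n from ξ_1, plus 2·(1) + 3·(1) + (-1) = 4 from the rest, must sum to zero.
−n + 4 = 0, so n = 4.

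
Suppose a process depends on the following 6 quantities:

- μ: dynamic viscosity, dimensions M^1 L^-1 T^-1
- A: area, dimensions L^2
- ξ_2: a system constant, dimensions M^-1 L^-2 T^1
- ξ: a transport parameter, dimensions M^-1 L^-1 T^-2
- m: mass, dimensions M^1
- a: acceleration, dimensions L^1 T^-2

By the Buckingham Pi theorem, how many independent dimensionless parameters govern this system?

3

There are 6 variables and 3 base dimensions (M, L, T).
The dimension matrix has rank 3.
Independent dimensionless groups: 6 − 3 = 3.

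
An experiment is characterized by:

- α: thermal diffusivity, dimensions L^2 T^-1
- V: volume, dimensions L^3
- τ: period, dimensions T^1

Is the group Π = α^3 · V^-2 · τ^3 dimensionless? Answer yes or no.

Sum the exponent of each base dimension across the product:
  L: 3·[α]_L − 2·[V]_L + 3·[τ]_L = 3·(2) − 2·(3) + 3·(0) = 0
  T: 3·[α]_T − 2·[V]_T + 3·[τ]_T = 3·(-1) − 2·(0) + 3·(1) = 0
All base exponents vanish — dimensionless.

yes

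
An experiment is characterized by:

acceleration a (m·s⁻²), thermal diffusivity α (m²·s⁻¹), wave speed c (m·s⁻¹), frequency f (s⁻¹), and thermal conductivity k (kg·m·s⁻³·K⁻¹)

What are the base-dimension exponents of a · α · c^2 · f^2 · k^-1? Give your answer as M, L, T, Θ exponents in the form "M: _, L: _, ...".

M: -1, L: 4, T: -4, Θ: 1

Collect each base-dimension exponent across the product:
  M: (0) + (0) + 2·(0) + 2·(0) − (1) = -1
  L: (1) + (2) + 2·(1) + 2·(0) − (1) = 4
  T: (-2) + (-1) + 2·(-1) + 2·(-1) − (-3) = -4
  Θ: (0) + (0) + 2·(0) + 2·(0) − (-1) = 1
So the dimensions are [M⁻¹ L⁴ T⁻⁴ Θ].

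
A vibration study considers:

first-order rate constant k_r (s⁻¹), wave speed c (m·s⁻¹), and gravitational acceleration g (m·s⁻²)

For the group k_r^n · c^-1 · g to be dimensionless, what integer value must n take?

Balance the T exponent: (-1)·n from k_r, plus −(-1) + (-2) = -1 from the rest, must sum to zero.
−n − 1 = 0, so n = -1.

-1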